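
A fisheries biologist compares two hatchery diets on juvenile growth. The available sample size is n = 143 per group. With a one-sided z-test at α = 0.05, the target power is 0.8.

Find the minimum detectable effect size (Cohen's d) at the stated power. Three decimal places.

Need Φ(δ − 1.645) = 0.8, so δ = 1.645 + 0.842 = 2.486.
δ = d·√(n/2) ⇒ d = δ/√(n/2) = 2.486/√(143/2) = 0.2941.

d ≈ 0.294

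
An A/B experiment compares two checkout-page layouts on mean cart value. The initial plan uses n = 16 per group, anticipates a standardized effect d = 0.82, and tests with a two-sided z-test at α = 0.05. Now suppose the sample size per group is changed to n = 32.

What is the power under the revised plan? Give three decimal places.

With n = 32 per group: δ = d·√(n/2) = 0.82 × √(32/2) = 3.2800. Critical value z_{0.025} = 1.960.
Revised power = Φ(δ − 1.960) + Φ(−δ − 1.960) = Φ(1.320) + Φ(-5.240) = 0.9066 + 0.0000 = 0.9066.

Power ≈ 0.907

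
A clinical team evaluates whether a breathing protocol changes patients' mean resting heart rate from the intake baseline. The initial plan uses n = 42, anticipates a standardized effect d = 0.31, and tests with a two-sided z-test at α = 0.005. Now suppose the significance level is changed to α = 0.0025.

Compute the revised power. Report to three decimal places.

Power ≈ 0.155

δ = d·√n = 0.31 × √42 = 2.0090 (unchanged). New critical value: z_{0.0013} = 3.023.
Revised power = Φ(δ − 3.023) + Φ(−δ − 3.023) = Φ(-1.014) + Φ(-5.032) = 0.1552 + 0.0000 = 0.1552.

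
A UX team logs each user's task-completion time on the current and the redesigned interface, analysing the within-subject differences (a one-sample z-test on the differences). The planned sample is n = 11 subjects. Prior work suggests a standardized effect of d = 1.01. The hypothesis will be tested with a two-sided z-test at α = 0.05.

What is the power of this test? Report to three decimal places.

Noncentrality parameter: δ = d·√n = 1.01 × √11 = 3.3498
Two-sided α = 0.05 → critical value z_{0.025} = 1.960.
Power = Φ(δ − 1.960) + Φ(−δ − 1.960) = Φ(1.390) + Φ(-5.310) = 0.9177 + 0.0000 = 0.9177.

Power ≈ 0.918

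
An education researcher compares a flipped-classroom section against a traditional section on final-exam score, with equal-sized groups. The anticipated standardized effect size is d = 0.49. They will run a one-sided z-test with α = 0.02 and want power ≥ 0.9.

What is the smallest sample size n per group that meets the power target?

Set Φ(δ − 2.054) = 0.9; then δ − 2.054 = Φ⁻¹(0.9) = 1.282, giving δ = 3.335.
δ = d·√(n/2) ⇒ n = 2(δ/d)² = 2 × (3.335 / 0.49)² = 92.66.
Round up to the next whole unit.

n = 93 per group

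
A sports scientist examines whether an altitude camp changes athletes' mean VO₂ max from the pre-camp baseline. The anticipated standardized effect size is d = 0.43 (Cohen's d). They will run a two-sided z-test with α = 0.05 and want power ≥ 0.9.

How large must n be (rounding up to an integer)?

n = 57

For power 0.9 need Φ(δ − z_{0.025}) = 0.9, so δ = z_{0.025} + z_{0.10} = 1.960 + 1.282 = 3.242.
(For δ > 0 the lower-tail rejection region contributes negligibly to power, so the one-term inversion is standard.)
δ = d·√n ⇒ n = (δ/d)² = (3.242 / 0.43)² = 56.83.
Rounding up, n = 57.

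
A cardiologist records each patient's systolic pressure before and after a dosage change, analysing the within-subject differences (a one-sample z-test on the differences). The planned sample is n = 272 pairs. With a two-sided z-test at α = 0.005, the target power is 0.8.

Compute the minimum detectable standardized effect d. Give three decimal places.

d ≈ 0.221

Required noncentrality: δ = z_{0.0025} + z_{0.20} = 2.807 + 0.842 = 3.649.
(The second rejection-region term Φ(−δ − z_{α/2}) is negligible and dropped.)
δ = d·√n ⇒ d = δ/√n = 3.649/√272 = 0.2212.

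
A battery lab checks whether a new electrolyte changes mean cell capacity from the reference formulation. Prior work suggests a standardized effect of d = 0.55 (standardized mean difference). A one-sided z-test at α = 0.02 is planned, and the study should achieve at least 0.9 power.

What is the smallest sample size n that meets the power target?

n = 37

Set Φ(δ − 2.054) = 0.9; then δ − 2.054 = Φ⁻¹(0.9) = 1.282, giving δ = 3.335.
δ = d·√n ⇒ n = (δ/d)² = (3.335 / 0.55)² = 36.77.
Rounding up, n = 37.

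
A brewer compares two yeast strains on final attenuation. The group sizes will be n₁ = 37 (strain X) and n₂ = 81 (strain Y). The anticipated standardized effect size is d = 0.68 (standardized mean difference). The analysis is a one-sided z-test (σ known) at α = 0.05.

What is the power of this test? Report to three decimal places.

Noncentrality parameter: λ = d / √(1/n₁ + 1/n₂) = 0.68 / √(1/37 + 1/81) = 3.4270
One-sided α = 0.05 → critical value z_{0.05} = 1.645.
Power = Φ(λ − 1.645) = Φ(1.782) = 0.9626.

Power ≈ 0.963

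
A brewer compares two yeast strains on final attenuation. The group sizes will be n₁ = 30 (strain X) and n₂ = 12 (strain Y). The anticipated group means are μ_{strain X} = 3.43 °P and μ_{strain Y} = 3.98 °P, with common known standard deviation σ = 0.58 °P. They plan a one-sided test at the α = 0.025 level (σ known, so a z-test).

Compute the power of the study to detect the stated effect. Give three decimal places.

Standardized effect: d = |μ_{strain X} − μ_{strain Y}| / σ = |3.43 − 3.98| / 0.58 = 0.9483
Noncentrality parameter: δ = d / √(1/n₁ + 1/n₂) = 0.9483 / √(1/30 + 1/12) = 2.7763
One-sided α = 0.025 → critical value z_{0.025} = 1.960.
Power = P(Z > 1.960 − δ) = Φ(0.816) = 0.7928.

Power ≈ 0.793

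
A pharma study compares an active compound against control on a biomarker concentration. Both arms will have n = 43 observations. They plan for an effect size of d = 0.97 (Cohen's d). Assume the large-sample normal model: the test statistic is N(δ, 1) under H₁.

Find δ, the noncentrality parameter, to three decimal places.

δ = d·√(n/2) = 0.97 × √(43/2) = 4.4977

δ ≈ 4.498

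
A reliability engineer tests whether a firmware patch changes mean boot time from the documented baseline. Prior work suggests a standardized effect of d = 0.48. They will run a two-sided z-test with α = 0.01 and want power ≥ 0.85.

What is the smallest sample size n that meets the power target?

For power 0.85 need Φ(δ − z_{0.005}) = 0.85, so δ = z_{0.005} + z_{0.15} = 2.576 + 1.036 = 3.612.
(The Φ(−δ − z_{α/2}) term is vanishingly small for δ > 0 and is dropped in the standard sample-size formula.)
δ = d·√n ⇒ n = (δ/d)² = (3.612 / 0.48)² = 56.63.
Round up to the next whole unit.

n = 57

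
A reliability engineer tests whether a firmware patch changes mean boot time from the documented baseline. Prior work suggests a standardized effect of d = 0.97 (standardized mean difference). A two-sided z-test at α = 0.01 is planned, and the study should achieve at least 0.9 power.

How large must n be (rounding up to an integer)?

n = 16

Set Φ(δ − 2.576) = 0.9; then δ − 2.576 = Φ⁻¹(0.9) = 1.282, giving δ = 3.857.
(For δ > 0 the lower-tail rejection region contributes negligibly to power, so the one-term inversion is standard.)
δ = d·√n ⇒ n = (δ/d)² = (3.857 / 0.97)² = 15.81.
Rounding up, n = 16.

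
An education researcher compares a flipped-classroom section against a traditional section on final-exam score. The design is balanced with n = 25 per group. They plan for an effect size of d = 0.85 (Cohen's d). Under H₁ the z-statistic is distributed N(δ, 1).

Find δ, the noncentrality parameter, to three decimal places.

δ ≈ 3.005

The noncentrality parameter scales effect size by the design's sample-size factor: δ = d·√(n/2) = 0.85 × √(25/2) = 3.0052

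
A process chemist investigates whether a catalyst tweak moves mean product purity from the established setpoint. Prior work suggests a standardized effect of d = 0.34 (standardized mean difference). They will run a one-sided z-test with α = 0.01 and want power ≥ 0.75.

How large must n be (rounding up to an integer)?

n = 78

Set Φ(δ − 2.326) = 0.75; then δ − 2.326 = Φ⁻¹(0.75) = 0.674, giving δ = 3.001.
δ = d·√n ⇒ n = (δ/d)² = (3.001 / 0.34)² = 77.90.
Rounding up, n = 78.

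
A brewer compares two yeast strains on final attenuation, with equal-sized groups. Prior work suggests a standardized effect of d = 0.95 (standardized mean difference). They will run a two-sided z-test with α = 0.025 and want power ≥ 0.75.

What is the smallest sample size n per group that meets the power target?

n = 19 per group

Set Φ(δ − 2.241) = 0.75; then δ − 2.241 = Φ⁻¹(0.75) = 0.674, giving δ = 2.916.
(For δ > 0 the lower-tail rejection region contributes negligibly to power, so the one-term inversion is standard.)
δ = d·√(n/2) ⇒ n = 2(δ/d)² = 2 × (2.916 / 0.95)² = 18.84.
Rounding up, n = 19 per group.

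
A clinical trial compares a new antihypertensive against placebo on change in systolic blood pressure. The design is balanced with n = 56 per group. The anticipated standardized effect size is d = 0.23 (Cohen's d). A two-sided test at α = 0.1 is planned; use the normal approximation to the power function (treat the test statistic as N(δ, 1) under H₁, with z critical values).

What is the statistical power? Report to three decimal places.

Noncentrality parameter: δ = d·√(n/2) = 0.23 × √(56/2) = 1.2170
Two-sided α = 0.1 → critical value z_{0.05} = 1.645.
Power = Φ(δ − 1.645) + Φ(−δ − 1.645) = Φ(-0.428) + Φ(-2.862) = 0.3344 + 0.0021 = 0.3365.

Power ≈ 0.337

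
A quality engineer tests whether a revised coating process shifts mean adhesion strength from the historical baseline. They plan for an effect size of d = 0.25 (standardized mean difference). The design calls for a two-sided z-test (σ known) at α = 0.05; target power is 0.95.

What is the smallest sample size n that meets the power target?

For power 0.95 need Φ(δ − z_{0.025}) = 0.95, so δ = z_{0.025} + z_{0.05} = 1.960 + 1.645 = 3.605.
(The Φ(−δ − z_{α/2}) term is vanishingly small for δ > 0 and is dropped in the standard sample-size formula.)
δ = d·√n ⇒ n = (δ/d)² = (3.605 / 0.25)² = 207.92.
Rounding up, n = 208.

n = 208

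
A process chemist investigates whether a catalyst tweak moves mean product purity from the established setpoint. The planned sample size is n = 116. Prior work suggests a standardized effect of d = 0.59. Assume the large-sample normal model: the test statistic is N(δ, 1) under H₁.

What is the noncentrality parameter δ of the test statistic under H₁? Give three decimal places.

δ ≈ 6.354

The noncentrality parameter scales effect size by the design's sample-size factor: δ = d·√n = 0.59 × √116 = 6.3545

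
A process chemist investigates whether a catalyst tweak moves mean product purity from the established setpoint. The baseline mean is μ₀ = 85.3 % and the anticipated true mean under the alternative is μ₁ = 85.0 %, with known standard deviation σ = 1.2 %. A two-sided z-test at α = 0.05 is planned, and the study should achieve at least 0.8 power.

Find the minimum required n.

n = 126

Standardized effect: d = |μ₁ − μ₀| / σ = |85.0 − 85.3| / 1.2 = 0.2500
Set Φ(δ − 1.960) = 0.8; then δ − 1.960 = Φ⁻¹(0.8) = 0.842, giving δ = 2.802.
(The Φ(−δ − z_{α/2}) term is vanishingly small for δ > 0 and is dropped in the standard sample-size formula.)
δ = d·√n ⇒ n = (δ/d)² = (2.802 / 0.2500)² = 125.58.
Rounding up, n = 126.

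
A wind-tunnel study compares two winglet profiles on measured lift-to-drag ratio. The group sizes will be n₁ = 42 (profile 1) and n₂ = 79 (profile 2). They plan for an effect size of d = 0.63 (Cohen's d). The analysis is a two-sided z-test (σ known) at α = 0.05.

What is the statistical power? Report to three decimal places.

Power ≈ 0.910

Noncentrality parameter: δ = d / √(1/n₁ + 1/n₂) = 0.63 / √(1/42 + 1/79) = 3.2990
Two-sided α = 0.05 → critical value z_{0.025} = 1.960.
Power = Φ(δ − 1.960) + Φ(−δ − 1.960) = Φ(1.339) + Φ(-5.259) = 0.9097 + 0.0000 = 0.9097.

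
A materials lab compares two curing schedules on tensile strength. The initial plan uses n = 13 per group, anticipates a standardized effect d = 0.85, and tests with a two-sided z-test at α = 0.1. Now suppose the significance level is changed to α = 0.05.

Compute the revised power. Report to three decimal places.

δ = d·√(n/2) = 0.85 × √(13/2) = 2.1671 (unchanged). New critical value: z_{0.025} = 1.960.
Revised power = Φ(δ − 1.960) + Φ(−δ − 1.960) = Φ(0.207) + Φ(-4.127) = 0.5820 + 0.0000 = 0.5821.

Power ≈ 0.582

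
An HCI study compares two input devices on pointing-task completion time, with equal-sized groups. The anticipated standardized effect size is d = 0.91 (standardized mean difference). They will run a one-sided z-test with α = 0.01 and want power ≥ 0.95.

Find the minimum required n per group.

For power 0.95 need Φ(δ − z_{0.01}) = 0.95, so δ = z_{0.01} + z_{0.05} = 2.326 + 1.645 = 3.971.
δ = d·√(n/2) ⇒ n = 2(δ/d)² = 2 × (3.971 / 0.91)² = 38.09.
Round up to the next whole unit.

n = 39 per group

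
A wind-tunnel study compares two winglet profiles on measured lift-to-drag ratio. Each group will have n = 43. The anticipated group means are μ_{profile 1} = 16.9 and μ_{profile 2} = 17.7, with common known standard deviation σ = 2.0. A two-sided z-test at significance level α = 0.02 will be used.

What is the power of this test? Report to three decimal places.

Standardized effect: d = |μ_{profile 1} − μ_{profile 2}| / σ = |16.9 − 17.7| / 2.0 = 0.4000
Noncentrality parameter: δ = d·√(n/2) = 0.4000 × √(43/2) = 1.8547
Critical value for a two-sided test at α = 0.02: z_{α/2} = 2.326.
Power = Φ(δ − 2.326) + Φ(−δ − 2.326) = Φ(-0.472) + Φ(-4.181) = 0.3186 + 0.0000 = 0.3186.

Power ≈ 0.319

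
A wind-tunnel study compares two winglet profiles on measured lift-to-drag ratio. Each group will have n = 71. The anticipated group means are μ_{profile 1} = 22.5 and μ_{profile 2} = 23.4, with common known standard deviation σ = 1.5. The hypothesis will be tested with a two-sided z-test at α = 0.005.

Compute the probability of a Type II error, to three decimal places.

β ≈ 0.221

Standardized effect: d = |μ_{profile 1} − μ_{profile 2}| / σ = |22.5 − 23.4| / 1.5 = 0.6000
Noncentrality parameter: δ = d·√(n/2) = 0.6000 × √(71/2) = 3.5749
Critical value for a two-sided test at α = 0.005: z_{α/2} = 2.807.
Power = Φ(δ − 2.807) + Φ(−δ − 2.807) = Φ(0.768) + Φ(-6.382) = 0.7787 + 0.0000 = 0.7787.
Type II error: β = 1 − power = 1 − 0.7787 = 0.2213.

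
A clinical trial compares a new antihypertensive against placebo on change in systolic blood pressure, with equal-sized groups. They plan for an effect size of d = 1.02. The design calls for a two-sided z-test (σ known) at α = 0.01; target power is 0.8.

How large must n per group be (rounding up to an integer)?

For power 0.8 need Φ(δ − z_{0.005}) = 0.8, so δ = z_{0.005} + z_{0.20} = 2.576 + 0.842 = 3.417.
(The Φ(−δ − z_{α/2}) term is vanishingly small for δ > 0 and is dropped in the standard sample-size formula.)
δ = d·√(n/2) ⇒ n = 2(δ/d)² = 2 × (3.417 / 1.02)² = 22.45.
Round up to the next whole unit.

n = 23 per group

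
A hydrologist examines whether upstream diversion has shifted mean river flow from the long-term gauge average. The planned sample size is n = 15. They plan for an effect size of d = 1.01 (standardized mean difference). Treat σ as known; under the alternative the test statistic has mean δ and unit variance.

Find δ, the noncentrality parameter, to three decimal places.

The noncentrality parameter scales effect size by the design's sample-size factor: δ = d·√n = 1.01 × √15 = 3.9117

δ ≈ 3.912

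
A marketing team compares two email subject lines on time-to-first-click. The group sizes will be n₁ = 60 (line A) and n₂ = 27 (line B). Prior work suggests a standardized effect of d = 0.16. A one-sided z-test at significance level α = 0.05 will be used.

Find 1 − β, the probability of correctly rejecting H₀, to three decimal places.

Power ≈ 0.170

Noncentrality parameter: δ = d / √(1/n₁ + 1/n₂) = 0.16 / √(1/60 + 1/27) = 0.6904
One-sided α = 0.05 → critical value z_{0.05} = 1.645.
Power = P(Z > 1.645 − δ) = Φ(-0.954) = 0.1699.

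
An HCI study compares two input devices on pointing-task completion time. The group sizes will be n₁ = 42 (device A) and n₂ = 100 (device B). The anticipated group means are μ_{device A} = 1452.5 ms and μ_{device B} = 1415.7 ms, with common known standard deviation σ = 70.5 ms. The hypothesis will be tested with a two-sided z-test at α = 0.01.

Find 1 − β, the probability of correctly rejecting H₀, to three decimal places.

Power ≈ 0.604

Standardized effect: d = |μ_{device A} − μ_{device B}| / σ = |1452.5 − 1415.7| / 70.5 = 0.5220
Noncentrality parameter: δ = d / √(1/n₁ + 1/n₂) = 0.5220 / √(1/42 + 1/100) = 2.8388
Critical value for a two-sided test at α = 0.01: z_{α/2} = 2.576.
Power = Φ(δ − 2.576) + Φ(−δ − 2.576) = Φ(0.263) + Φ(-5.415) = 0.6037 + 0.0000 = 0.6037.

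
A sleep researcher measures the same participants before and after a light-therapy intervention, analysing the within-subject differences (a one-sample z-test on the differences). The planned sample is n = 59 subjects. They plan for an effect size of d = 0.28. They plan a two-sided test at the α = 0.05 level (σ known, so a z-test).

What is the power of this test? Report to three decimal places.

Power ≈ 0.576

Noncentrality parameter: δ = d·√n = 0.28 × √59 = 2.1507
Two-sided α = 0.05 → critical value z_{0.025} = 1.960.
Power = Φ(δ − 1.960) + Φ(−δ − 1.960) = Φ(0.191) + Φ(-4.111) = 0.5756 + 0.0000 = 0.5757.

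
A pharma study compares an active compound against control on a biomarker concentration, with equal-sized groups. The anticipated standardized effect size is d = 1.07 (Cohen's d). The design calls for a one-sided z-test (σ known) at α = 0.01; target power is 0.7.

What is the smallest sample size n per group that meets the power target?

n = 15 per group

For power 0.7 need Φ(δ − z_{0.01}) = 0.7, so δ = z_{0.01} + z_{0.30} = 2.326 + 0.524 = 2.851.
δ = d·√(n/2) ⇒ n = 2(δ/d)² = 2 × (2.851 / 1.07)² = 14.20.
Rounding up, n = 15 per group.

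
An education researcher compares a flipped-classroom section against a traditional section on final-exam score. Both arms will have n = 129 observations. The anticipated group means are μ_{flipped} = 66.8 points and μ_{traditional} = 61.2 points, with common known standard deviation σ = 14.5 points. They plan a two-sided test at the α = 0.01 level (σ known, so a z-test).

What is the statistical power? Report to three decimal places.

Power ≈ 0.701

Standardized effect: d = |μ_{flipped} − μ_{traditional}| / σ = |66.8 − 61.2| / 14.5 = 0.3862
Noncentrality parameter: δ = d·√(n/2) = 0.3862 × √(129/2) = 3.1017
Two-sided α = 0.01 → critical value z_{0.005} = 2.576.
Power = Φ(δ − 2.576) + Φ(−δ − 2.576) = Φ(0.526) + Φ(-5.678) = 0.7005 + 0.0000 = 0.7005.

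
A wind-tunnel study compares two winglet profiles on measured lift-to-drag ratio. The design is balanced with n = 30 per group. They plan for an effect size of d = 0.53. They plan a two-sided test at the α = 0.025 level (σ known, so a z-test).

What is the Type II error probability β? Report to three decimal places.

β ≈ 0.575

Noncentrality parameter: δ = d·√(n/2) = 0.53 × √(30/2) = 2.0527
Critical value for a two-sided test at α = 0.025: z_{α/2} = 2.241.
Power = Φ(δ − 2.241) + Φ(−δ − 2.241) = Φ(-0.189) + Φ(-4.294) = 0.4252 + 0.0000 = 0.4252.
Type II error: β = 1 − power = 1 − 0.4252 = 0.5748.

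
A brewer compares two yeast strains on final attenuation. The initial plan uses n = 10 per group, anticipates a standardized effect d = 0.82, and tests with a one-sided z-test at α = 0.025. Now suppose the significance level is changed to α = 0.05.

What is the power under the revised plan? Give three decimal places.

Power ≈ 0.575

δ = d·√(n/2) = 0.82 × √(10/2) = 1.8336 (unchanged). New critical value: z_{0.05} = 1.645.
Revised power = Φ(δ − 1.645) = Φ(0.189) = 0.5748.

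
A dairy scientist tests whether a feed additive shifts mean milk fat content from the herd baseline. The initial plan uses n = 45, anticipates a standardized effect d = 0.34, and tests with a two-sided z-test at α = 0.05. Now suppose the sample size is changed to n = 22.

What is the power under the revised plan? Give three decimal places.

With n = 22: δ = d·√n = 0.34 × √22 = 1.5947. Critical value z_{0.025} = 1.960.
Revised power = Φ(δ − 1.960) + Φ(−δ − 1.960) = Φ(-0.365) + Φ(-3.555) = 0.3575 + 0.0002 = 0.3577.

Power ≈ 0.358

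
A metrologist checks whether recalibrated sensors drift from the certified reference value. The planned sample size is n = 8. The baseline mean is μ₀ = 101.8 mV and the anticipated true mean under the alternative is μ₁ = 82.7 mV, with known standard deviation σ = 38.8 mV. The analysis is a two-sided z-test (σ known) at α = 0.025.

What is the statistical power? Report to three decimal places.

Standardized effect: d = |μ₁ − μ₀| / σ = |82.7 − 101.8| / 38.8 = 0.4923
Noncentrality parameter: λ = d·√n = 0.4923 × √8 = 1.3923
Critical value for a two-sided test at α = 0.025: z_{α/2} = 2.241.
Power = Φ(λ − 2.241) + Φ(−λ − 2.241) = Φ(-0.849) + Φ(-3.634) = 0.1979 + 0.0001 = 0.1981.

Power ≈ 0.198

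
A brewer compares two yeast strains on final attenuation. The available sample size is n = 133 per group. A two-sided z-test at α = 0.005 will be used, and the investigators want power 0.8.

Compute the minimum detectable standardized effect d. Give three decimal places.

d ≈ 0.447

Required noncentrality: δ = z_{0.0025} + z_{0.20} = 2.807 + 0.842 = 3.649.
(The second rejection-region term Φ(−δ − z_{α/2}) is negligible and dropped.)
δ = d·√(n/2) ⇒ d = δ/√(n/2) = 3.649/√(133/2) = 0.4474.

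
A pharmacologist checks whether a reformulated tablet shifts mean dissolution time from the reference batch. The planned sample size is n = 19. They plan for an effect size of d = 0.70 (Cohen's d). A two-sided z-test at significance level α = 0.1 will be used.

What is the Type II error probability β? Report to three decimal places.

Noncentrality parameter: δ = d·√n = 0.70 × √19 = 3.0512
Critical value for a two-sided test at α = 0.1: z_{α/2} = 1.645.
Power = Φ(δ − 1.645) + Φ(−δ − 1.645) = Φ(1.406) + Φ(-4.696) = 0.9202 + 0.0000 = 0.9202.
Type II error: β = 1 − power = 1 − 0.9202 = 0.0798.

β ≈ 0.080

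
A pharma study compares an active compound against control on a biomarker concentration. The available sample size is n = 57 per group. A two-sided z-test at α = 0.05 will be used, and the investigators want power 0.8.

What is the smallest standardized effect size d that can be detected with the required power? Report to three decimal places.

d ≈ 0.525

Required noncentrality: δ = z_{0.025} + z_{0.20} = 1.960 + 0.842 = 2.802.
(The second rejection-region term Φ(−δ − z_{α/2}) is negligible and dropped.)
δ = d·√(n/2) ⇒ d = δ/√(n/2) = 2.802/√(57/2) = 0.5248.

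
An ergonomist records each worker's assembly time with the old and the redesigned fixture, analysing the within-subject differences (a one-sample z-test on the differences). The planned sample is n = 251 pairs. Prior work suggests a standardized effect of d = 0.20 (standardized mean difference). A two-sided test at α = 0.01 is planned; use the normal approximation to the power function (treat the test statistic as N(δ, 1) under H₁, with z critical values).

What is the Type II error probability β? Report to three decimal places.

Noncentrality parameter: δ = d·√n = 0.20 × √251 = 3.1686
Two-sided α = 0.01 → critical value z_{0.005} = 2.576.
Power = Φ(δ − 2.576) + Φ(−δ − 2.576) = Φ(0.593) + Φ(-5.744) = 0.7233 + 0.0000 = 0.7233.
Type II error: β = 1 − power = 1 − 0.7233 = 0.2767.

β ≈ 0.277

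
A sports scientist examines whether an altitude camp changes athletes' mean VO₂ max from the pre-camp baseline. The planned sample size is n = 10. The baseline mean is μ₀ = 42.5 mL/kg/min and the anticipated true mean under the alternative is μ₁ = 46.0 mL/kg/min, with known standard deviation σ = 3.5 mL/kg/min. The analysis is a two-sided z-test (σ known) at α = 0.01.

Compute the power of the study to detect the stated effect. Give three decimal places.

Power ≈ 0.721

Standardized effect: d = |μ₁ − μ₀| / σ = |46.0 − 42.5| / 3.5 = 1.0000
Noncentrality parameter: δ = d·√n = 1.0000 × √10 = 3.1623
Critical value for a two-sided test at α = 0.01: z_{α/2} = 2.576.
Power = Φ(δ − 2.576) + Φ(−δ − 2.576) = Φ(0.586) + Φ(-5.738) = 0.7212 + 0.0000 = 0.7212.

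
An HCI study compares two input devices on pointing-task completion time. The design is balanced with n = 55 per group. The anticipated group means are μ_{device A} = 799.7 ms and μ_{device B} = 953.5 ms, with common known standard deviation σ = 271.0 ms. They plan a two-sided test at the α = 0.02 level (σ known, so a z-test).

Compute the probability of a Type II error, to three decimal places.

Standardized effect: d = |μ_{device A} − μ_{device B}| / σ = |799.7 − 953.5| / 271.0 = 0.5675
Noncentrality parameter: δ = d·√(n/2) = 0.5675 × √(55/2) = 2.9761
Two-sided α = 0.02 → critical value z_{0.01} = 2.326.
Power = Φ(δ − 2.326) + Φ(−δ − 2.326) = Φ(0.650) + Φ(-5.302) = 0.7421 + 0.0000 = 0.7421.
Type II error: β = 1 − power = 1 − 0.7421 = 0.2579.

β ≈ 0.258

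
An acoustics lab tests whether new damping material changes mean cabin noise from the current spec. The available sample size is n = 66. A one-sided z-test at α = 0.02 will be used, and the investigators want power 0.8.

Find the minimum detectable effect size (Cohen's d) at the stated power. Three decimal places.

Need Φ(δ − 2.054) = 0.8, so δ = 2.054 + 0.842 = 2.895.
δ = d·√n ⇒ d = δ/√n = 2.895/√66 = 0.3564.

d ≈ 0.356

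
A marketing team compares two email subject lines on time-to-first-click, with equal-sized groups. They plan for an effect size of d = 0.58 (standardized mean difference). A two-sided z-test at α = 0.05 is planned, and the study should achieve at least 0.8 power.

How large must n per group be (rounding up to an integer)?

Set Φ(δ − 1.960) = 0.8; then δ − 1.960 = Φ⁻¹(0.8) = 0.842, giving δ = 2.802.
(Ignoring the negligible lower-tail rejection probability gives the usual closed-form inversion.)
δ = d·√(n/2) ⇒ n = 2(δ/d)² = 2 × (2.802 / 0.58)² = 46.66.
Round up to the next whole unit.

n = 47 per group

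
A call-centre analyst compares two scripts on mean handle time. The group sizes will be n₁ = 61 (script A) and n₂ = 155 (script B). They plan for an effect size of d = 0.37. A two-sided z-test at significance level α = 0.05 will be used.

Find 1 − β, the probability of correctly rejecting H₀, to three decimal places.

Power ≈ 0.687

Noncentrality parameter: δ = d / √(1/n₁ + 1/n₂) = 0.37 / √(1/61 + 1/155) = 2.4480
Critical value for a two-sided test at α = 0.05: z_{α/2} = 1.960.
Power = Φ(δ − 1.960) + Φ(−δ − 1.960) = Φ(0.488) + Φ(-4.408) = 0.6872 + 0.0000 = 0.6872.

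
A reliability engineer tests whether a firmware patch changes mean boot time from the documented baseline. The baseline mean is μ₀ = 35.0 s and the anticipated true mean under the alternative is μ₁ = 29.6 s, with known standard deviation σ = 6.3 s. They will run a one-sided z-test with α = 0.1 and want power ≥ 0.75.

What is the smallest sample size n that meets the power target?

n = 6

Standardized effect: d = |μ₁ − μ₀| / σ = |29.6 − 35.0| / 6.3 = 0.8571
Set Φ(δ − 1.282) = 0.75; then δ − 1.282 = Φ⁻¹(0.75) = 0.674, giving δ = 1.956.
δ = d·√n ⇒ n = (δ/d)² = (1.956 / 0.8571)² = 5.21.
Rounding up, n = 6.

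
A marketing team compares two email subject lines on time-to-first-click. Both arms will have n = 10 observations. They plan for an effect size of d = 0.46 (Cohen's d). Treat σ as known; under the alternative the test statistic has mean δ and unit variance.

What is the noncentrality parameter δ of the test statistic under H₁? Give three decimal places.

The noncentrality parameter scales effect size by the design's sample-size factor: δ = d·√(n/2) = 0.46 × √(10/2) = 1.0286

δ ≈ 1.029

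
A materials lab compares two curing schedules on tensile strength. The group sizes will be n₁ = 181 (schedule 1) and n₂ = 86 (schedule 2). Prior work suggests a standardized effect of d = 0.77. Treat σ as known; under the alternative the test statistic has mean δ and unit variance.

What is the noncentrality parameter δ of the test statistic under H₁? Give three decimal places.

δ = d / √(1/n₁ + 1/n₂) = 0.77 / √(1/181 + 1/86) = 5.8793

δ ≈ 5.879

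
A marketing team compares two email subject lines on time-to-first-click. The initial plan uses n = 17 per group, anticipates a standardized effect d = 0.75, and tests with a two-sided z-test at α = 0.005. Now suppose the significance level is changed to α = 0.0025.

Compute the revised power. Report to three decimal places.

δ = d·√(n/2) = 0.75 × √(17/2) = 2.1866 (unchanged). New critical value: z_{0.0013} = 3.023.
Revised power = Φ(δ − 3.023) + Φ(−δ − 3.023) = Φ(-0.837) + Φ(-5.210) = 0.2014 + 0.0000 = 0.2014.

Power ≈ 0.201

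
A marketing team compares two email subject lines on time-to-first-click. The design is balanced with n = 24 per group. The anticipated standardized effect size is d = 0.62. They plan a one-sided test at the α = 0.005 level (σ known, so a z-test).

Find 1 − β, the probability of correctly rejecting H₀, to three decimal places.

Power ≈ 0.334

Noncentrality parameter: δ = d·√(n/2) = 0.62 × √(24/2) = 2.1477
One-sided α = 0.005 → critical value z_{0.005} = 2.576.
Power = Φ(δ − 2.576) = Φ(-0.428) = 0.3343.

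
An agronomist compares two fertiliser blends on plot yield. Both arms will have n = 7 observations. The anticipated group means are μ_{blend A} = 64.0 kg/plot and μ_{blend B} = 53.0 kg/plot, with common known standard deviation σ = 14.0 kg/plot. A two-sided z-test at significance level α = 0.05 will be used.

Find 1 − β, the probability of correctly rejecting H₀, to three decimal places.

Power ≈ 0.312

Standardized effect: d = |μ_{blend A} − μ_{blend B}| / σ = |64.0 − 53.0| / 14.0 = 0.7857
Noncentrality parameter: δ = d·√(n/2) = 0.7857 × √(7/2) = 1.4699
Two-sided α = 0.05 → critical value z_{0.025} = 1.960.
Power = Φ(δ − 1.960) + Φ(−δ − 1.960) = Φ(-0.490) + Φ(-3.430) = 0.3121 + 0.0003 = 0.3124.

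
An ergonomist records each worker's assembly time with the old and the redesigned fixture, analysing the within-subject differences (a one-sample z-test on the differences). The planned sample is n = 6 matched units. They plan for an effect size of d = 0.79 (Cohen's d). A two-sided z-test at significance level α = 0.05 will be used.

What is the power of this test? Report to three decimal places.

Power ≈ 0.490

Noncentrality parameter: δ = d·√n = 0.79 × √6 = 1.9351
Critical value for a two-sided test at α = 0.05: z_{α/2} = 1.960.
Power = Φ(δ − 1.960) + Φ(−δ − 1.960) = Φ(-0.025) + Φ(-3.895) = 0.4901 + 0.0000 = 0.4901.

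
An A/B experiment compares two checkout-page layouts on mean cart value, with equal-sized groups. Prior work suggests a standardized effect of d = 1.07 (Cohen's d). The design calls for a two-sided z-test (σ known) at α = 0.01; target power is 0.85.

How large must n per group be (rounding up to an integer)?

n = 23 per group

Set Φ(δ − 2.576) = 0.85; then δ − 2.576 = Φ⁻¹(0.85) = 1.036, giving δ = 3.612.
(The Φ(−δ − z_{α/2}) term is vanishingly small for δ > 0 and is dropped in the standard sample-size formula.)
δ = d·√(n/2) ⇒ n = 2(δ/d)² = 2 × (3.612 / 1.07)² = 22.79.
Round up to the next whole unit.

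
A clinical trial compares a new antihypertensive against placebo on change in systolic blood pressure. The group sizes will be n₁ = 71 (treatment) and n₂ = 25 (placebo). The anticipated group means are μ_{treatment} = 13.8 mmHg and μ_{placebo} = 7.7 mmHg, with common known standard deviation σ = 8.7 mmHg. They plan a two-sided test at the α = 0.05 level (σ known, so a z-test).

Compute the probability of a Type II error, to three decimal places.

β ≈ 0.146

Standardized effect: d = |μ_{treatment} − μ_{placebo}| / σ = |13.8 − 7.7| / 8.7 = 0.7011
Noncentrality parameter: δ = d / √(1/n₁ + 1/n₂) = 0.7011 / √(1/71 + 1/25) = 3.0149
Two-sided α = 0.05 → critical value z_{0.025} = 1.960.
Power = Φ(δ − 1.960) + Φ(−δ − 1.960) = Φ(1.055) + Φ(-4.975) = 0.8543 + 0.0000 = 0.8543.
Type II error: β = 1 − power = 1 − 0.8543 = 0.1457.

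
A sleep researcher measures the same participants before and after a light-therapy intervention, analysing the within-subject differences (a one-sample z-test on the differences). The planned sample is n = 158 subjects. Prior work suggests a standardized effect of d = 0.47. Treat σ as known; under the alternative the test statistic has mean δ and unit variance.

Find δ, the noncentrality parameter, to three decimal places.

δ ≈ 5.908

The noncentrality parameter scales effect size by the design's sample-size factor: δ = d·√n = 0.47 × √158 = 5.9078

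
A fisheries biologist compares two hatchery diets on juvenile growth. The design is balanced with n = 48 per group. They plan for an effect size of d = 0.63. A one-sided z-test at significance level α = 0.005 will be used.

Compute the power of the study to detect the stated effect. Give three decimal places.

Power ≈ 0.695

Noncentrality parameter: δ = d·√(n/2) = 0.63 × √(48/2) = 3.0864
Critical value for a one-sided test at α = 0.005: z_α = 2.576.
Power = Φ(δ − 2.576) = Φ(0.511) = 0.6952.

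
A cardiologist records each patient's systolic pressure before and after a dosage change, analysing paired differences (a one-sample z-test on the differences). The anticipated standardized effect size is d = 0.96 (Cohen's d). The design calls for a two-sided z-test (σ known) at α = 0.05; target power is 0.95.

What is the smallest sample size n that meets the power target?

Set Φ(δ − 1.960) = 0.95; then δ − 1.960 = Φ⁻¹(0.95) = 1.645, giving δ = 3.605.
(The Φ(−δ − z_{α/2}) term is vanishingly small for δ > 0 and is dropped in the standard sample-size formula.)
δ = d·√n ⇒ n = (δ/d)² = (3.605 / 0.96)² = 14.10.
Round up to the next whole unit.

n = 15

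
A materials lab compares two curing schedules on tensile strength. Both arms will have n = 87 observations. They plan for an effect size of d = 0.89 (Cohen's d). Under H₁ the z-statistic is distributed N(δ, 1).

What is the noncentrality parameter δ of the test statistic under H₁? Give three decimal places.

The noncentrality parameter scales effect size by the design's sample-size factor: δ = d·√(n/2) = 0.89 × √(87/2) = 5.8700

δ ≈ 5.870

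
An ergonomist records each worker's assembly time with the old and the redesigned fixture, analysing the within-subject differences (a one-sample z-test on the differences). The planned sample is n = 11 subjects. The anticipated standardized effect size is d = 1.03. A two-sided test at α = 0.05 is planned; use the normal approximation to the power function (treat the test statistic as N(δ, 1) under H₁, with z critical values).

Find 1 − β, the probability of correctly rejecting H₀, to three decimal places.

Power ≈ 0.927

Noncentrality parameter: δ = d·√n = 1.03 × √11 = 3.4161
Two-sided α = 0.05 → critical value z_{0.025} = 1.960.
Power = Φ(δ − 1.960) + Φ(−δ − 1.960) = Φ(1.456) + Φ(-5.376) = 0.9273 + 0.0000 = 0.9273.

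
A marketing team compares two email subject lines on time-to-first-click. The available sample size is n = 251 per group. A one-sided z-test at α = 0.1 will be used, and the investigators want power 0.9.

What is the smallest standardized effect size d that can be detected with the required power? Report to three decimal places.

d ≈ 0.229

Required noncentrality: δ = z_{0.1} + z_{0.10} = 1.282 + 1.282 = 2.563.
δ = d·√(n/2) ⇒ d = δ/√(n/2) = 2.563/√(251/2) = 0.2288.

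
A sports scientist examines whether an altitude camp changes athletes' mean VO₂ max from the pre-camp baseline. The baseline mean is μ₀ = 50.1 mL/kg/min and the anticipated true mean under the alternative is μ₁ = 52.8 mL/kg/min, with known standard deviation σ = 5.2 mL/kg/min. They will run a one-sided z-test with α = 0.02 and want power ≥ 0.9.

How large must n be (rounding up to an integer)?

Standardized effect: d = |μ₁ − μ₀| / σ = |52.8 − 50.1| / 5.2 = 0.5192
For power 0.9 need Φ(δ − z_{0.02}) = 0.9, so δ = z_{0.02} + z_{0.10} = 2.054 + 1.282 = 3.335.
δ = d·√n ⇒ n = (δ/d)² = (3.335 / 0.5192)² = 41.26.
Round up to the next whole unit.

n = 42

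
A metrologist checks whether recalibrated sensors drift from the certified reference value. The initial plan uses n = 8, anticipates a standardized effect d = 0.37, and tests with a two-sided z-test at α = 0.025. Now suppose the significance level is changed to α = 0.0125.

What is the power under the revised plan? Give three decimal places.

δ = d·√n = 0.37 × √8 = 1.0465 (unchanged). New critical value: z_{0.0063} = 2.498.
Revised power = Φ(δ − 2.498) + Φ(−δ − 2.498) = Φ(-1.451) + Φ(-3.544) = 0.0734 + 0.0002 = 0.0736.

Power ≈ 0.074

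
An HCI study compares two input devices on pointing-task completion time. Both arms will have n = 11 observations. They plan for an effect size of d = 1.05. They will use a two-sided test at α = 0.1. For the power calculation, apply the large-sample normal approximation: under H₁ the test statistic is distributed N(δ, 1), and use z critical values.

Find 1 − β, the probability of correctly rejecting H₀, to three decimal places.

Noncentrality parameter: δ = d·√(n/2) = 1.05 × √(11/2) = 2.4625
Critical value for a two-sided test at α = 0.1: z_{α/2} = 1.645.
Power = Φ(δ − 1.645) + Φ(−δ − 1.645) = Φ(0.818) + Φ(-4.107) = 0.7932 + 0.0000 = 0.7932.

Power ≈ 0.793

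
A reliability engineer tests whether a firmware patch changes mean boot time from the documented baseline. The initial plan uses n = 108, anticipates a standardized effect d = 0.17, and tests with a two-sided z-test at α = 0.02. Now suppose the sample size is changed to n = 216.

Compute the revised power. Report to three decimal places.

With n = 216: δ = d·√n = 0.17 × √216 = 2.4985. Critical value z_{0.01} = 2.326.
Revised power = Φ(δ − 2.326) + Φ(−δ − 2.326) = Φ(0.172) + Φ(-4.825) = 0.5683 + 0.0000 = 0.5683.

Power ≈ 0.568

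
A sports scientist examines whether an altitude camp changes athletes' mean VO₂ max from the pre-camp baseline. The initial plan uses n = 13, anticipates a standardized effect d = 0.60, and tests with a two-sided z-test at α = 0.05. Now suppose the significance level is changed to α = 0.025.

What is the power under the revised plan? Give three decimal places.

δ = d·√n = 0.60 × √13 = 2.1633 (unchanged). New critical value: z_{0.0125} = 2.241.
Revised power = Φ(δ − 2.241) + Φ(−δ − 2.241) = Φ(-0.078) + Φ(-4.405) = 0.4689 + 0.0000 = 0.4689.

Power ≈ 0.469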